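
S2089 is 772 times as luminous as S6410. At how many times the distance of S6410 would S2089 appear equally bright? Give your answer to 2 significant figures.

Equal flux requires L_S2089/d_S2089² = L_S6410/d_S6410², so d_S2089/d_S6410 = √(L_S2089/L_S6410)
= √(772) = 27.78.

28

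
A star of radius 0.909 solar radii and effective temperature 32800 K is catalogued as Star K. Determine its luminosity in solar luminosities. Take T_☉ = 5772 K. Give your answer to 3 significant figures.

L/L_☉ = (R/R_☉)² (T/T_☉)⁴ = (0.909)² × (32800/5772)⁴
       = 0.8263 × (5.683)⁴ = 0.8263 × 1043 = 861.6.

862 solar luminosities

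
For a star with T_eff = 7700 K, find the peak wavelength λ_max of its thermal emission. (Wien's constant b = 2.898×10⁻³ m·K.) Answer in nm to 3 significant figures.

376 nm

λ_max = b/T = 2.898×10⁻³ / 7700 = 3.76×10^-7 m = 376.4 nm.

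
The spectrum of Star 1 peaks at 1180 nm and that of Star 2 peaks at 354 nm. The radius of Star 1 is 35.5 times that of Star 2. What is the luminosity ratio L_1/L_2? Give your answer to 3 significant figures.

10.2

Wien's law gives T ∝ 1/λ_max, so T_1/T_2 = λ_2/λ_1 = 354/1180 = 0.3000.
Then L ∝ R²T⁴ gives L_1/L_2 = (35.5)² × (0.3000)⁴ = 1260 × 0.008100 = 10.21.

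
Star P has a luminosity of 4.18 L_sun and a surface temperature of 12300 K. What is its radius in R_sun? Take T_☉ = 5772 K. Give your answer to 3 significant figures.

0.450 R_sun

R/R_☉ = √(L/L_☉) / (T/T_☉)² = √(4.18) / (2.131)²
       = 2.045 / 4.541 = 0.4502.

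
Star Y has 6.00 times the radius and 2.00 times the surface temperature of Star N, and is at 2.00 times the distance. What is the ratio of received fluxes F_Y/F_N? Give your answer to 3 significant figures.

L_Y/L_N = (R_Y/R_N)²(T_Y/T_N)⁴ = (6.00)² × (2.00)⁴ = 576.0.
F_Y/F_N = (L_Y/L_N)/(d_Y/d_N)² = 576.0 / (2.00)² = 144.0.

144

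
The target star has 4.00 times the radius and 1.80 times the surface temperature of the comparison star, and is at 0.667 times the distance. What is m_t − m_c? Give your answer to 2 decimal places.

-6.44

L_t/L_c = (4.00)²(1.80)⁴ = 168.0.
F_t/F_c = (L_t/L_c)/(d_t/d_c)² = 168.0/0.4449 = 377.5.
m_t − m_c = −2.5 log₁₀(377.5) = -6.44.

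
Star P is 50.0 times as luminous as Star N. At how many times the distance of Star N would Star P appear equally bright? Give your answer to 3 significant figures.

Equal flux requires L_P/d_P² = L_N/d_N², so d_P/d_N = √(L_P/L_N)
= √(50.0) = 7.071.

7.07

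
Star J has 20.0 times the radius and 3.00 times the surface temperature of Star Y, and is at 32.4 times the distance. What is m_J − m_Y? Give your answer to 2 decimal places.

L_J/L_Y = (20.0)²(3.00)⁴ = 3.240×10^4.
F_J/F_Y = (L_J/L_Y)/(d_J/d_Y)² = 3.240×10^4/1050 = 30.86.
m_J − m_Y = −2.5 log₁₀(30.86) = -3.72.

-3.72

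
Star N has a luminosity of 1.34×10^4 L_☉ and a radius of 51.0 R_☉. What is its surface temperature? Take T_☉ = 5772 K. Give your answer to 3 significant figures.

8.70×10^3 K

T/T_☉ = (L/L_☉)^(1/4) / (R/R_☉)^(1/2)
T = 5772 × (1.34×10^4)^(1/4) / √(51.0) = 5772 × 10.76 / 7.141 = 8696 K.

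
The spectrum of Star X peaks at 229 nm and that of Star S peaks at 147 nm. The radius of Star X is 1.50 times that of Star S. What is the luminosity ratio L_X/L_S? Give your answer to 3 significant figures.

0.382

Wien's law gives T ∝ 1/λ_max, so T_X/T_S = λ_S/λ_X = 147/229 = 0.6419.
Then L ∝ R²T⁴ gives L_X/L_S = (1.50)² × (0.6419)⁴ = 2.250 × 0.1698 = 0.3820.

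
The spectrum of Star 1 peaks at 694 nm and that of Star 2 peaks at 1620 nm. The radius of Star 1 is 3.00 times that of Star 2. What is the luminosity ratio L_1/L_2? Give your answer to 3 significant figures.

267

Wien's law gives T ∝ 1/λ_max, so T_1/T_2 = λ_2/λ_1 = 1620/694 = 2.334.
Then L ∝ R²T⁴ gives L_1/L_2 = (3.00)² × (2.334)⁴ = 9.000 × 29.69 = 267.2.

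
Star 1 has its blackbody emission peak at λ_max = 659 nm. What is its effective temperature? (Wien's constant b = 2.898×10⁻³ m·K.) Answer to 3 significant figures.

4.40×10^3 K

T = b/λ_max = 2.898×10⁻³ / (659×10⁻⁹) = 4398 K.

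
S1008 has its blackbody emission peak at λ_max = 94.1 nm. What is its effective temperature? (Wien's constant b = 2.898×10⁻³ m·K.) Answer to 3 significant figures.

T = b/λ_max = 2.898×10⁻³ / (94.1×10⁻⁹) = 3.080×10^4 K.

3.08×10^4 K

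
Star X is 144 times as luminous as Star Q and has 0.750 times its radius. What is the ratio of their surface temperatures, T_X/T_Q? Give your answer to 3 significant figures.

4.00

L ∝ R²T⁴ gives T ∝ (L/R²)^(1/4), so
T_X/T_Q = (144 / 0.750²)^(1/4) = (256.0)^(1/4) = 4.000.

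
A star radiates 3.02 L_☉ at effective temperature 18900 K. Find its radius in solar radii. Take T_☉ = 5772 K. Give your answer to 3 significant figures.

R/R_☉ = √(L/L_☉) / (T/T_☉)² = √(3.02) / (3.274)²
       = 1.738 / 10.72 = 0.1621.

0.162 solar radii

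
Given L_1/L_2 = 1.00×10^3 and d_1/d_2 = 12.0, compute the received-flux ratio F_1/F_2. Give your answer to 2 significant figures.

6.9

F = L/(4πd²), so F_1/F_2 = (L_1/L_2) / (d_1/d_2)²
= 1.00×10^3 / (12.0)² = 1.00×10^3 / 144.0 = 6.944.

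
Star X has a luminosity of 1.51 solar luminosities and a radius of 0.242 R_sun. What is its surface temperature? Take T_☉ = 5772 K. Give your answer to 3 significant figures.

1.30×10^4 K

T/T_☉ = (L/L_☉)^(1/4) / (R/R_☉)^(1/2)
T = 5772 × (1.51)^(1/4) / √(0.242) = 5772 × 1.109 / 0.4919 = 1.301×10^4 K.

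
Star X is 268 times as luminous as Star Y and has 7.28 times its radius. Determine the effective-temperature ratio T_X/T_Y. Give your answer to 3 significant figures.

1.50

L ∝ R²T⁴ gives T ∝ (L/R²)^(1/4), so
T_X/T_Y = (268 / 7.28²)^(1/4) = (5.057)^(1/4) = 1.500.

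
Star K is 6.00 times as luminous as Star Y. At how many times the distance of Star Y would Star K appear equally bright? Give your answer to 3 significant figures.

2.45

Equal flux requires L_K/d_K² = L_Y/d_Y², so d_K/d_Y = √(L_K/L_Y)
= √(6.00) = 2.449.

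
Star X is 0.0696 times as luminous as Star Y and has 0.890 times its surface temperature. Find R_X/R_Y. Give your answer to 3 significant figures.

L ∝ R²T⁴ gives R ∝ √L / T², so
R_X/R_Y = √(0.0696) / (0.890)² = 0.2638 / 0.7921 = 0.3331.

0.333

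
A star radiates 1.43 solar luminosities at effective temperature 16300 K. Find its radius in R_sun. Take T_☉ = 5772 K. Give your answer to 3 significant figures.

R/R_☉ = √(L/L_☉) / (T/T_☉)² = √(1.43) / (2.824)²
       = 1.196 / 7.975 = 0.1499.

0.150 R_sun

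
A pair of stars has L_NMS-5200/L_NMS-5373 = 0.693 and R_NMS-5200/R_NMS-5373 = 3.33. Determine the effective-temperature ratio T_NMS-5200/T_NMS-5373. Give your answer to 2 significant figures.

L ∝ R²T⁴ gives T ∝ (L/R²)^(1/4), so
T_NMS-5200/T_NMS-5373 = (0.693 / 3.33²)^(1/4) = (0.06249)^(1/4) = 0.5000.

0.50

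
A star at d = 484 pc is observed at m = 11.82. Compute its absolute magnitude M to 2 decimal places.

M = m − 5 log₁₀(d/10 pc) = 11.82 − 5 log₁₀(484/10)
  = 11.82 − 5 × 1.685 = 11.82 − 8.42 = 3.40.

3.40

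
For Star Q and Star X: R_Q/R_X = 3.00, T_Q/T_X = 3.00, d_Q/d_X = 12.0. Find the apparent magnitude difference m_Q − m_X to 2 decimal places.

-1.76

L_Q/L_X = (3.00)²(3.00)⁴ = 729.0.
F_Q/F_X = (L_Q/L_X)/(d_Q/d_X)² = 729.0/144.0 = 5.062.
m_Q − m_X = −2.5 log₁₀(5.062) = -1.76.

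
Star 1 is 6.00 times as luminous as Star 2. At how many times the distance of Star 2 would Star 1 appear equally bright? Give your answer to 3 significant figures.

Equal flux requires L_1/d_1² = L_2/d_2², so d_1/d_2 = √(L_1/L_2)
= √(6.00) = 2.449.

2.45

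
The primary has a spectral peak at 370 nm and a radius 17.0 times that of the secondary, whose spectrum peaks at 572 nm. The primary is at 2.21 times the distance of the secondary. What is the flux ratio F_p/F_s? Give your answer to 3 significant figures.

Wien's law: T_p/T_s = λ_s/λ_p = 572/370 = 1.546.
L_p/L_s = (R_p/R_s)²(T_p/T_s)⁴ = (17.0)²(1.546)⁴ = 1651.
F_p/F_s = (L_p/L_s)/(d_p/d_s)² = 1651/(2.21)² = 338.0.

338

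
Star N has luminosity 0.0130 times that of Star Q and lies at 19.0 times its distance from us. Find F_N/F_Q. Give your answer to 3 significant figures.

F = L/(4πd²), so F_N/F_Q = (L_N/L_Q) / (d_N/d_Q)²
= 0.0130 / (19.0)² = 0.0130 / 361.0 = 3.601×10^-5.

3.60×10^-5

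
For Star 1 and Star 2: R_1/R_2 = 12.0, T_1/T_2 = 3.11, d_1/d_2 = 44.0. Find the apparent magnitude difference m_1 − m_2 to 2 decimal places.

-2.11

L_1/L_2 = (12.0)²(3.11)⁴ = 1.347×10^4.
F_1/F_2 = (L_1/L_2)/(d_1/d_2)² = 1.347×10^4/1936 = 6.958.
m_1 − m_2 = −2.5 log₁₀(6.958) = -2.11.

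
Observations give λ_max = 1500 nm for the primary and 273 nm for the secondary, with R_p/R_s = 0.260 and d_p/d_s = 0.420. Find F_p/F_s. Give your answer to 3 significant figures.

4.20×10^-4

Wien's law: T_p/T_s = λ_s/λ_p = 273/1500 = 0.1820.
L_p/L_s = (R_p/R_s)²(T_p/T_s)⁴ = (0.260)²(0.1820)⁴ = 7.417×10^-5.
F_p/F_s = (L_p/L_s)/(d_p/d_s)² = 7.417×10^-5/(0.420)² = 4.205×10^-4.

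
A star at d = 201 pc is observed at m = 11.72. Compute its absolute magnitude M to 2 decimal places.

M = m − 5 log₁₀(d/10 pc) = 11.72 − 5 log₁₀(201/10)
  = 11.72 − 5 × 1.303 = 11.72 − 6.52 = 5.20.

5.20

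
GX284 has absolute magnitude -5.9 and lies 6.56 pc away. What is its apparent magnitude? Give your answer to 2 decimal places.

-6.82

m = M + 5 log₁₀(d/10 pc) = -5.9 + 5 log₁₀(6.56/10)
  = -5.9 + 5 × -0.183 = -5.9 + -0.92 = -6.82.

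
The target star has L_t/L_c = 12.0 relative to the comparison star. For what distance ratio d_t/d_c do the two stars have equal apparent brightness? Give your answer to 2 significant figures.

3.5

Equal flux requires L_t/d_t² = L_c/d_c², so d_t/d_c = √(L_t/L_c)
= √(12.0) = 3.464.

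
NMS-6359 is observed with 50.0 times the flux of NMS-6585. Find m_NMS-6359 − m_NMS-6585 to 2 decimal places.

m_NMS-6359 − m_NMS-6585 = −2.5 log₁₀(F_NMS-6359/F_NMS-6585) = −2.5 log₁₀(50.0) = −2.5 × (1.699) = -4.247.

-4.25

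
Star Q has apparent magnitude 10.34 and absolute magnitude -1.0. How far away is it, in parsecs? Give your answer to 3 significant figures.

1.85×10^3 pc

m − M = 5 log₁₀(d/10 pc)
10.34 − (-1.0) = 11.34 = 5 log₁₀(d/10)
d = 10 × 10^(11.34/5) = 10 × 10^2.268 = 1854 pc.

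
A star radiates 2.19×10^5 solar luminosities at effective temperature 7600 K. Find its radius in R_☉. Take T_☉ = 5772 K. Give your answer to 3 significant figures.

270 R_☉

R/R_☉ = √(L/L_☉) / (T/T_☉)² = √(2.19×10^5) / (1.317)²
       = 468.0 / 1.734 = 269.9.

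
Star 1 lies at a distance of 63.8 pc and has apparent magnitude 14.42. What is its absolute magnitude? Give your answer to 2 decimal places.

M = m − 5 log₁₀(d/10 pc) = 14.42 − 5 log₁₀(63.8/10)
  = 14.42 − 5 × 0.805 = 14.42 − 4.02 = 10.40.

10.40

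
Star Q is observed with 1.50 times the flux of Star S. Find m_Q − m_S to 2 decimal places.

-0.44

m_Q − m_S = −2.5 log₁₀(F_Q/F_S) = −2.5 log₁₀(1.50) = −2.5 × (0.176) = -0.440.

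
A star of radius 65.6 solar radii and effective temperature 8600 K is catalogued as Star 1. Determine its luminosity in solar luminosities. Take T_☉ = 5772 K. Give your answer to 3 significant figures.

L/L_☉ = (R/R_☉)² (T/T_☉)⁴ = (65.6)² × (8600/5772)⁴
       = 4303 × (1.490)⁴ = 4303 × 4.928 = 2.121×10^4.

2.12×10^4 solar luminosities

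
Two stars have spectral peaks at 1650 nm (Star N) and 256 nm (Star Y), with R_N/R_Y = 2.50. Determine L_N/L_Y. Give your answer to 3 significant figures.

0.00362

Wien's law gives T ∝ 1/λ_max, so T_N/T_Y = λ_Y/λ_N = 256/1650 = 0.1552.
Then L ∝ R²T⁴ gives L_N/L_Y = (2.50)² × (0.1552)⁴ = 6.250 × 5.795×10^-4 = 0.003622.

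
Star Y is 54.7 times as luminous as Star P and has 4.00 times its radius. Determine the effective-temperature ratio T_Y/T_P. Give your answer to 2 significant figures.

1.4

L ∝ R²T⁴ gives T ∝ (L/R²)^(1/4), so
T_Y/T_P = (54.7 / 4.00²)^(1/4) = (3.419)^(1/4) = 1.360.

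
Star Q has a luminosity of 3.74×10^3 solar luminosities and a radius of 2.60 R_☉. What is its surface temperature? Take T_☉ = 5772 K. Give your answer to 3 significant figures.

T/T_☉ = (L/L_☉)^(1/4) / (R/R_☉)^(1/2)
T = 5772 × (3.74×10^3)^(1/4) / √(2.60) = 5772 × 7.820 / 1.612 = 2.799×10^4 K.

2.80×10^4 K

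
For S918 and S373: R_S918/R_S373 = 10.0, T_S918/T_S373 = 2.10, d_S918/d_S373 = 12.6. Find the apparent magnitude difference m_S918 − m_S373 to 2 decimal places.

-2.72

L_S918/L_S373 = (10.0)²(2.10)⁴ = 1945.
F_S918/F_S373 = (L_S918/L_S373)/(d_S918/d_S373)² = 1945/158.8 = 12.25.
m_S918 − m_S373 = −2.5 log₁₀(12.25) = -2.72.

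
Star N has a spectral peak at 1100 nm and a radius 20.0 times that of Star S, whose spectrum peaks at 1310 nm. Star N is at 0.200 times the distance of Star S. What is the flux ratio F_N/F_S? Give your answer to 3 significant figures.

Wien's law: T_N/T_S = λ_S/λ_N = 1310/1100 = 1.191.
L_N/L_S = (R_N/R_S)²(T_N/T_S)⁴ = (20.0)²(1.191)⁴ = 804.6.
F_N/F_S = (L_N/L_S)/(d_N/d_S)² = 804.6/(0.200)² = 2.011×10^4.

2.01×10^4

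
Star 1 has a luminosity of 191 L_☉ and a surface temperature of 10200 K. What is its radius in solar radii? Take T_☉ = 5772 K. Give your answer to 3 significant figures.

4.43 solar radii

R/R_☉ = √(L/L_☉) / (T/T_☉)² = √(191) / (1.767)²
       = 13.82 / 3.123 = 4.426.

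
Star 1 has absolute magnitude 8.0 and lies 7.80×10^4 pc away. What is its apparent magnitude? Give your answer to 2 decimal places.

27.46

m = M + 5 log₁₀(d/10 pc) = 8.0 + 5 log₁₀(7.80×10^4/10)
  = 8.0 + 5 × 3.892 = 8.0 + 19.46 = 27.46.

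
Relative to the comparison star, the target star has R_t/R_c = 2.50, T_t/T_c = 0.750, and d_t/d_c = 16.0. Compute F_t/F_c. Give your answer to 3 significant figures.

0.00772

L_t/L_c = (R_t/R_c)²(T_t/T_c)⁴ = (2.50)² × (0.750)⁴ = 1.978.
F_t/F_c = (L_t/L_c)/(d_t/d_c)² = 1.978 / (16.0)² = 0.007725.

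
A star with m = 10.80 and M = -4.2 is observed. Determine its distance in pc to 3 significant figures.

1.00×10^4 pc

m − M = 5 log₁₀(d/10 pc)
10.80 − (-4.2) = 15.00 = 5 log₁₀(d/10)
d = 10 × 10^(15.00/5) = 10 × 10^3.000 = 1.000×10^4 pc.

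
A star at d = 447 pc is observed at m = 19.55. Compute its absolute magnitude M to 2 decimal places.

M = m − 5 log₁₀(d/10 pc) = 19.55 − 5 log₁₀(447/10)
  = 19.55 − 5 × 1.650 = 19.55 − 8.25 = 11.30.

11.30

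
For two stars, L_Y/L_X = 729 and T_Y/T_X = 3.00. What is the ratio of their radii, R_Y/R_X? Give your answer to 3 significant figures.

3.00

L ∝ R²T⁴ gives R ∝ √L / T², so
R_Y/R_X = √(729) / (3.00)² = 27.00 / 9.000 = 3.000.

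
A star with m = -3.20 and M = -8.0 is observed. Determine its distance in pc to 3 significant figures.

91.2 pc

m − M = 5 log₁₀(d/10 pc)
-3.20 − (-8.0) = 4.80 = 5 log₁₀(d/10)
d = 10 × 10^(4.80/5) = 10 × 10^0.960 = 91.20 pc.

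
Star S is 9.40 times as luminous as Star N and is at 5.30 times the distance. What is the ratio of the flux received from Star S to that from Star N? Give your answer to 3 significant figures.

0.335

F = L/(4πd²), so F_S/F_N = (L_S/L_N) / (d_S/d_N)²
= 9.40 / (5.30)² = 9.40 / 28.09 = 0.3346.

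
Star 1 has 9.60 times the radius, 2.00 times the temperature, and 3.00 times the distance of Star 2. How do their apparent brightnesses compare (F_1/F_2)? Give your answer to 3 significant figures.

164

L_1/L_2 = (R_1/R_2)²(T_1/T_2)⁴ = (9.60)² × (2.00)⁴ = 1475.
F_1/F_2 = (L_1/L_2)/(d_1/d_2)² = 1475 / (3.00)² = 163.8.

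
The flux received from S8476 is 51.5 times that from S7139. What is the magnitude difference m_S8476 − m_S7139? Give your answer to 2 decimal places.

m_S8476 − m_S7139 = −2.5 log₁₀(F_S8476/F_S7139) = −2.5 log₁₀(51.5) = −2.5 × (1.712) = -4.280.

-4.28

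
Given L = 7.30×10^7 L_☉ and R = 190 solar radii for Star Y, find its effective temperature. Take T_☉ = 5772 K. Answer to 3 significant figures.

T/T_☉ = (L/L_☉)^(1/4) / (R/R_☉)^(1/2)
T = 5772 × (7.30×10^7)^(1/4) / √(190) = 5772 × 92.43 / 13.78 = 3.871×10^4 K.

3.87×10^4 K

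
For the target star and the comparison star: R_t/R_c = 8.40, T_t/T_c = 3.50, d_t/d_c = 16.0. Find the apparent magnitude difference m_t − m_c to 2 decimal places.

L_t/L_c = (8.40)²(3.50)⁴ = 1.059×10^4.
F_t/F_c = (L_t/L_c)/(d_t/d_c)² = 1.059×10^4/256.0 = 41.36.
m_t − m_c = −2.5 log₁₀(41.36) = -4.04.

-4.04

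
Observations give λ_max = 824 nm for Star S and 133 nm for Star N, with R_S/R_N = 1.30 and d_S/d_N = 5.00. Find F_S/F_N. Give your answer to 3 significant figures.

Wien's law: T_S/T_N = λ_N/λ_S = 133/824 = 0.1614.
L_S/L_N = (R_S/R_N)²(T_S/T_N)⁴ = (1.30)²(0.1614)⁴ = 0.001147.
F_S/F_N = (L_S/L_N)/(d_S/d_N)² = 0.001147/(5.00)² = 4.588×10^-5.

4.59×10^-5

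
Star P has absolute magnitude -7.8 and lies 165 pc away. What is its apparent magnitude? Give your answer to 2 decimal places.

m = M + 5 log₁₀(d/10 pc) = -7.8 + 5 log₁₀(165/10)
  = -7.8 + 5 × 1.217 = -7.8 + 6.09 = -1.71.

-1.71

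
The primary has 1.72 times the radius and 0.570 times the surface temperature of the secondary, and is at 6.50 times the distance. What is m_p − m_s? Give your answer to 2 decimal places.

5.33

L_p/L_s = (1.72)²(0.570)⁴ = 0.3123.
F_p/F_s = (L_p/L_s)/(d_p/d_s)² = 0.3123/42.25 = 0.007391.
m_p − m_s = −2.5 log₁₀(0.007391) = 5.33.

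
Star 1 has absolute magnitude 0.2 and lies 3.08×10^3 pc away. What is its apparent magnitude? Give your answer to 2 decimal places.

12.64

m = M + 5 log₁₀(d/10 pc) = 0.2 + 5 log₁₀(3.08×10^3/10)
  = 0.2 + 5 × 2.489 = 0.2 + 12.44 = 12.64.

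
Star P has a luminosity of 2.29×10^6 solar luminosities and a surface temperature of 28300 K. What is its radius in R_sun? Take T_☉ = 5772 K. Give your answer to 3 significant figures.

R/R_☉ = √(L/L_☉) / (T/T_☉)² = √(2.29×10^6) / (4.903)²
       = 1513 / 24.04 = 62.95.

63.0 R_sun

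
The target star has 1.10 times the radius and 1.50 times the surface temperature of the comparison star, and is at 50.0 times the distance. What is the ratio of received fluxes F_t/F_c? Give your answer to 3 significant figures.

L_t/L_c = (R_t/R_c)²(T_t/T_c)⁴ = (1.10)² × (1.50)⁴ = 6.126.
F_t/F_c = (L_t/L_c)/(d_t/d_c)² = 6.126 / (50.0)² = 0.002450.

0.00245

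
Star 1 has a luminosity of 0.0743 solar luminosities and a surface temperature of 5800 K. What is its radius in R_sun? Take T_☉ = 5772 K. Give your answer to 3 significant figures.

R/R_☉ = √(L/L_☉) / (T/T_☉)² = √(0.0743) / (1.005)²
       = 0.2726 / 1.010 = 0.2700.

0.270 R_sun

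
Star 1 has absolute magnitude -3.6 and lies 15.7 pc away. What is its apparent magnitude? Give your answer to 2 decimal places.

m = M + 5 log₁₀(d/10 pc) = -3.6 + 5 log₁₀(15.7/10)
  = -3.6 + 5 × 0.196 = -3.6 + 0.98 = -2.62.

-2.62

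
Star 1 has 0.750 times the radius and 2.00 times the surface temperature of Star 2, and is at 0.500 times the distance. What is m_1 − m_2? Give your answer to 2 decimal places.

-3.89

L_1/L_2 = (0.750)²(2.00)⁴ = 9.000.
F_1/F_2 = (L_1/L_2)/(d_1/d_2)² = 9.000/0.2500 = 36.00.
m_1 − m_2 = −2.5 log₁₀(36.00) = -3.89.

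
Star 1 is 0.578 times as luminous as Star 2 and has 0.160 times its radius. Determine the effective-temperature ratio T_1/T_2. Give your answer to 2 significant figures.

2.2

L ∝ R²T⁴ gives T ∝ (L/R²)^(1/4), so
T_1/T_2 = (0.578 / 0.160²)^(1/4) = (22.58)^(1/4) = 2.180.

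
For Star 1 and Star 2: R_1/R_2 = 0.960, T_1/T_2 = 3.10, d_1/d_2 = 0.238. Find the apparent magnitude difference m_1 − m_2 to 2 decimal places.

-7.94

L_1/L_2 = (0.960)²(3.10)⁴ = 85.11.
F_1/F_2 = (L_1/L_2)/(d_1/d_2)² = 85.11/0.05664 = 1503.
m_1 − m_2 = −2.5 log₁₀(1503) = -7.94.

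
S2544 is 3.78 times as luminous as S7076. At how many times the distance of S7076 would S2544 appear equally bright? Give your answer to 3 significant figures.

1.94

Equal flux requires L_S2544/d_S2544² = L_S7076/d_S7076², so d_S2544/d_S7076 = √(L_S2544/L_S7076)
= √(3.78) = 1.944.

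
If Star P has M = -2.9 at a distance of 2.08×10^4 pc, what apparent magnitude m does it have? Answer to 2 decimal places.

m = M + 5 log₁₀(d/10 pc) = -2.9 + 5 log₁₀(2.08×10^4/10)
  = -2.9 + 5 × 3.318 = -2.9 + 16.59 = 13.69.

13.69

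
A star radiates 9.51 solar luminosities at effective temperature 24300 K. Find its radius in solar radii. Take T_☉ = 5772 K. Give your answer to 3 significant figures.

R/R_☉ = √(L/L_☉) / (T/T_☉)² = √(9.51) / (4.210)²
       = 3.084 / 17.72 = 0.1740.

0.174 solar radii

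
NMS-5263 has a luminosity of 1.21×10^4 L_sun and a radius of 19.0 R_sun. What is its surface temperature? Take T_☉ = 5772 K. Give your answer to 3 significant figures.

T/T_☉ = (L/L_☉)^(1/4) / (R/R_☉)^(1/2)
T = 5772 × (1.21×10^4)^(1/4) / √(19.0) = 5772 × 10.49 / 4.359 = 1.389×10^4 K.

1.39×10^4 K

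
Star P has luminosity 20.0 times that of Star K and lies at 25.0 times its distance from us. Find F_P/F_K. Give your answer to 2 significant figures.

0.032

F = L/(4πd²), so F_P/F_K = (L_P/L_K) / (d_P/d_K)²
= 20.0 / (25.0)² = 20.0 / 625.0 = 0.03200.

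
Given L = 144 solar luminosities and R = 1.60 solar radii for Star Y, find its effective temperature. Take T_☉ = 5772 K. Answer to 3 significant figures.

T/T_☉ = (L/L_☉)^(1/4) / (R/R_☉)^(1/2)
T = 5772 × (144)^(1/4) / √(1.60) = 5772 × 3.464 / 1.265 = 1.581×10^4 K.

1.58×10^4 K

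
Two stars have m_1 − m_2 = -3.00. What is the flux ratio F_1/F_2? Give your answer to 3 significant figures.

15.8

F_1/F_2 = 10^(−(m_1 − m_2)/2.5) = 10^(3.00/2.5) = 10^1.200 = 15.85.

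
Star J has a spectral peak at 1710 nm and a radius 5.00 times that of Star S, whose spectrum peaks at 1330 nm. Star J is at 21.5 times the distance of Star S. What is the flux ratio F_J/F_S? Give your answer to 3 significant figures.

0.0198

Wien's law: T_J/T_S = λ_S/λ_J = 1330/1710 = 0.7778.
L_J/L_S = (R_J/R_S)²(T_J/T_S)⁴ = (5.00)²(0.7778)⁴ = 9.149.
F_J/F_S = (L_J/L_S)/(d_J/d_S)² = 9.149/(21.5)² = 0.01979.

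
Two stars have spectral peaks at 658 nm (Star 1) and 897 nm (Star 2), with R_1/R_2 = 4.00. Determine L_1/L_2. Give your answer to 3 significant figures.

55.3

Wien's law gives T ∝ 1/λ_max, so T_1/T_2 = λ_2/λ_1 = 897/658 = 1.363.
Then L ∝ R²T⁴ gives L_1/L_2 = (4.00)² × (1.363)⁴ = 16.00 × 3.454 = 55.26.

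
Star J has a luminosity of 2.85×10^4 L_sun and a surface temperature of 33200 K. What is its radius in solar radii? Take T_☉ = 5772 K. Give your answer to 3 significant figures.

R/R_☉ = √(L/L_☉) / (T/T_☉)² = √(2.85×10^4) / (5.752)²
       = 168.8 / 33.08 = 5.103.

5.10 solar radii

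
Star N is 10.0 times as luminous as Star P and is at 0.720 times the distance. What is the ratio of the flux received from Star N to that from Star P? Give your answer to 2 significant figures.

19

F = L/(4πd²), so F_N/F_P = (L_N/L_P) / (d_N/d_P)²
= 10.0 / (0.720)² = 10.0 / 0.5184 = 19.29.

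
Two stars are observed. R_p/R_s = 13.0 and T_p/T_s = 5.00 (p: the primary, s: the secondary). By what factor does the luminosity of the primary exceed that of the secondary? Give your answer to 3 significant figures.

From the Stefan–Boltzmann law, L ∝ R²T⁴, so
L_p/L_s = (R_p/R_s)² (T_p/T_s)⁴ = (13.0)² × (5.00)⁴ = 169.0 × 625.0 = 1.056×10^5.

1.06×10^5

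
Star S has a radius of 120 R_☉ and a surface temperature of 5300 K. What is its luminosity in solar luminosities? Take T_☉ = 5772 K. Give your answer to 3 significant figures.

1.02×10^4 solar luminosities

L/L_☉ = (R/R_☉)² (T/T_☉)⁴ = (120)² × (5300/5772)⁴
       = 1.440×10^4 × (0.9182)⁴ = 1.440×10^4 × 0.7109 = 1.024×10^4.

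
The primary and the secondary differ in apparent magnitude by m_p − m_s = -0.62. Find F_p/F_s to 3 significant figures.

F_p/F_s = 10^(−(m_p − m_s)/2.5) = 10^(0.62/2.5) = 10^0.248 = 1.770.

1.77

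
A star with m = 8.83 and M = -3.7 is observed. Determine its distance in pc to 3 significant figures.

m − M = 5 log₁₀(d/10 pc)
8.83 − (-3.7) = 12.53 = 5 log₁₀(d/10)
d = 10 × 10^(12.53/5) = 10 × 10^2.506 = 3206 pc.

3.21×10^3 pc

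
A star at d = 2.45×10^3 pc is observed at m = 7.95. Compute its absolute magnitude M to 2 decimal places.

-4.00

M = m − 5 log₁₀(d/10 pc) = 7.95 − 5 log₁₀(2.45×10^3/10)
  = 7.95 − 5 × 2.389 = 7.95 − 11.95 = -4.00.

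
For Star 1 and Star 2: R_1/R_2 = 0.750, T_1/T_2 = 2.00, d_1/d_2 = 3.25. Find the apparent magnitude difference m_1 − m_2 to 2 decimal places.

L_1/L_2 = (0.750)²(2.00)⁴ = 9.000.
F_1/F_2 = (L_1/L_2)/(d_1/d_2)² = 9.000/10.56 = 0.8521.
m_1 − m_2 = −2.5 log₁₀(0.8521) = 0.17.

0.17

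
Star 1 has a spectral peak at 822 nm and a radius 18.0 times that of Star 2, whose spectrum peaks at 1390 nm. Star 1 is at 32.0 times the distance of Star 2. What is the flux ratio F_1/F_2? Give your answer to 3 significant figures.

2.59

Wien's law: T_1/T_2 = λ_2/λ_1 = 1390/822 = 1.691.
L_1/L_2 = (R_1/R_2)²(T_1/T_2)⁴ = (18.0)²(1.691)⁴ = 2649.
F_1/F_2 = (L_1/L_2)/(d_1/d_2)² = 2649/(32.0)² = 2.587.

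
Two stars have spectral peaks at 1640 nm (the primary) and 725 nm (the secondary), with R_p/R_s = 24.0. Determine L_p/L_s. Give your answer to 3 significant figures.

Wien's law gives T ∝ 1/λ_max, so T_p/T_s = λ_s/λ_p = 725/1640 = 0.4421.
Then L ∝ R²T⁴ gives L_p/L_s = (24.0)² × (0.4421)⁴ = 576.0 × 0.03819 = 22.00.

22.0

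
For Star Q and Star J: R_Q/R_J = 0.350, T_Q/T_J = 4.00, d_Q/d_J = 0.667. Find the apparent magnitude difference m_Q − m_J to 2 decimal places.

L_Q/L_J = (0.350)²(4.00)⁴ = 31.36.
F_Q/F_J = (L_Q/L_J)/(d_Q/d_J)² = 31.36/0.4449 = 70.49.
m_Q − m_J = −2.5 log₁₀(70.49) = -4.62.

-4.62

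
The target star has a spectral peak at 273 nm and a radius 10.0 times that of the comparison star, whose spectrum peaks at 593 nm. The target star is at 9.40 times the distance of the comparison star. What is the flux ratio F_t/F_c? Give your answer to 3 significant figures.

Wien's law: T_t/T_c = λ_c/λ_t = 593/273 = 2.172.
L_t/L_c = (R_t/R_c)²(T_t/T_c)⁴ = (10.0)²(2.172)⁴ = 2226.
F_t/F_c = (L_t/L_c)/(d_t/d_c)² = 2226/(9.40)² = 25.19.

25.2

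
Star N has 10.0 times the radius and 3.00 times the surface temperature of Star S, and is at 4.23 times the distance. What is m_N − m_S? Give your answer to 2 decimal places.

L_N/L_S = (10.0)²(3.00)⁴ = 8100.
F_N/F_S = (L_N/L_S)/(d_N/d_S)² = 8100/17.89 = 452.7.
m_N − m_S = −2.5 log₁₀(452.7) = -6.64.

-6.64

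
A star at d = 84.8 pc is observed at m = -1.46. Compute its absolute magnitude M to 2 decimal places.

-6.10

M = m − 5 log₁₀(d/10 pc) = -1.46 − 5 log₁₀(84.8/10)
  = -1.46 − 5 × 0.928 = -1.46 − 4.64 = -6.10.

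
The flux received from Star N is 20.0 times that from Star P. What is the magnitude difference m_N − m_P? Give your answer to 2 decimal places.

m_N − m_P = −2.5 log₁₀(F_N/F_P) = −2.5 log₁₀(20.0) = −2.5 × (1.301) = -3.253.

-3.25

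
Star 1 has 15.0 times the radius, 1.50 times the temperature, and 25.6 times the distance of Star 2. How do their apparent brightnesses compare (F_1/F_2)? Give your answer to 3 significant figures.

L_1/L_2 = (R_1/R_2)²(T_1/T_2)⁴ = (15.0)² × (1.50)⁴ = 1139.
F_1/F_2 = (L_1/L_2)/(d_1/d_2)² = 1139 / (25.6)² = 1.738.

1.74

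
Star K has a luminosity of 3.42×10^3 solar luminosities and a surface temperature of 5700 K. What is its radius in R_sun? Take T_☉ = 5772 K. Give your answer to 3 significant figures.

60.0 R_sun

R/R_☉ = √(L/L_☉) / (T/T_☉)² = √(3.42×10^3) / (0.9875)²
       = 58.48 / 0.9752 = 59.97.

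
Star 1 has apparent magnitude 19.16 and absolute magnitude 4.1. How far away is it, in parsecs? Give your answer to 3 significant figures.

1.03×10^4 pc

m − M = 5 log₁₀(d/10 pc)
19.16 − (4.1) = 15.06 = 5 log₁₀(d/10)
d = 10 × 10^(15.06/5) = 10 × 10^3.012 = 1.028×10^4 pc.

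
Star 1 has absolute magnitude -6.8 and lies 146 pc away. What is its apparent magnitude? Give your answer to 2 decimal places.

m = M + 5 log₁₀(d/10 pc) = -6.8 + 5 log₁₀(146/10)
  = -6.8 + 5 × 1.164 = -6.8 + 5.82 = -0.98.

-0.98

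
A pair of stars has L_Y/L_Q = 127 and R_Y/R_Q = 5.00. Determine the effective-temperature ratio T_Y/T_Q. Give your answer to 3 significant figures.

1.50

L ∝ R²T⁴ gives T ∝ (L/R²)^(1/4), so
T_Y/T_Q = (127 / 5.00²)^(1/4) = (5.080)^(1/4) = 1.501.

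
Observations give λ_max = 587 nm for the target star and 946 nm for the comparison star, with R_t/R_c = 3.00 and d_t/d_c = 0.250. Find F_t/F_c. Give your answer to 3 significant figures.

971

Wien's law: T_t/T_c = λ_c/λ_t = 946/587 = 1.612.
L_t/L_c = (R_t/R_c)²(T_t/T_c)⁴ = (3.00)²(1.612)⁴ = 60.71.
F_t/F_c = (L_t/L_c)/(d_t/d_c)² = 60.71/(0.250)² = 971.3.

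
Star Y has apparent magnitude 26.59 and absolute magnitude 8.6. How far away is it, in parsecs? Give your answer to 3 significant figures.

3.96×10^4 pc

m − M = 5 log₁₀(d/10 pc)
26.59 − (8.6) = 17.99 = 5 log₁₀(d/10)
d = 10 × 10^(17.99/5) = 10 × 10^3.598 = 3.963×10^4 pc.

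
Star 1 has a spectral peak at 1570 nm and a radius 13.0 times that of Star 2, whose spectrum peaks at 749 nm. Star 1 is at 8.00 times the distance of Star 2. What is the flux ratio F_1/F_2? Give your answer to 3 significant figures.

Wien's law: T_1/T_2 = λ_2/λ_1 = 749/1570 = 0.4771.
L_1/L_2 = (R_1/R_2)²(T_1/T_2)⁴ = (13.0)²(0.4771)⁴ = 8.754.
F_1/F_2 = (L_1/L_2)/(d_1/d_2)² = 8.754/(8.00)² = 0.1368.

0.137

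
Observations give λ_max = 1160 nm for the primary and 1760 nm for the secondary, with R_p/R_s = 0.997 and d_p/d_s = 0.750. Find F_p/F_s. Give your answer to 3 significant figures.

Wien's law: T_p/T_s = λ_s/λ_p = 1760/1160 = 1.517.
L_p/L_s = (R_p/R_s)²(T_p/T_s)⁴ = (0.997)²(1.517)⁴ = 5.268.
F_p/F_s = (L_p/L_s)/(d_p/d_s)² = 5.268/(0.750)² = 9.365.

9.36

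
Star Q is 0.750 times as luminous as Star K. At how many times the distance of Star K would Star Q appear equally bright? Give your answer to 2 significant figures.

0.87

Equal flux requires L_Q/d_Q² = L_K/d_K², so d_Q/d_K = √(L_Q/L_K)
= √(0.750) = 0.8660.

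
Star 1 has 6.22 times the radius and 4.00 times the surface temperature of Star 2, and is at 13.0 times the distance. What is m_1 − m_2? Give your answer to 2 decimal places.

L_1/L_2 = (6.22)²(4.00)⁴ = 9904.
F_1/F_2 = (L_1/L_2)/(d_1/d_2)² = 9904/169.0 = 58.60.
m_1 − m_2 = −2.5 log₁₀(58.60) = -4.42.

-4.42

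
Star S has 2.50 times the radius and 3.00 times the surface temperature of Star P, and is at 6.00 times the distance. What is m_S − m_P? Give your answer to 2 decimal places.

L_S/L_P = (2.50)²(3.00)⁴ = 506.2.
F_S/F_P = (L_S/L_P)/(d_S/d_P)² = 506.2/36.00 = 14.06.
m_S − m_P = −2.5 log₁₀(14.06) = -2.87.

-2.87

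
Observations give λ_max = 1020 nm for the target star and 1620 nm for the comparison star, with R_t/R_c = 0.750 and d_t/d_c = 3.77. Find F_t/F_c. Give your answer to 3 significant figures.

Wien's law: T_t/T_c = λ_c/λ_t = 1620/1020 = 1.588.
L_t/L_c = (R_t/R_c)²(T_t/T_c)⁴ = (0.750)²(1.588)⁴ = 3.579.
F_t/F_c = (L_t/L_c)/(d_t/d_c)² = 3.579/(3.77)² = 0.2518.

0.252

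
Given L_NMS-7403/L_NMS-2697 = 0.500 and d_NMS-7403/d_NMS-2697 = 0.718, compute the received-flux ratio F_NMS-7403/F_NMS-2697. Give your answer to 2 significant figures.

0.97

F = L/(4πd²), so F_NMS-7403/F_NMS-2697 = (L_NMS-7403/L_NMS-2697) / (d_NMS-7403/d_NMS-2697)²
= 0.500 / (0.718)² = 0.500 / 0.5155 = 0.9699.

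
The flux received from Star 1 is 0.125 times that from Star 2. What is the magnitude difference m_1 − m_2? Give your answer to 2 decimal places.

m_1 − m_2 = −2.5 log₁₀(F_1/F_2) = −2.5 log₁₀(0.125) = −2.5 × (-0.903) = 2.258.

2.26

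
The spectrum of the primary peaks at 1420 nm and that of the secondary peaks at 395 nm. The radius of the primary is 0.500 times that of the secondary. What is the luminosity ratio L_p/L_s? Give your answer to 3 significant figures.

0.00150

Wien's law gives T ∝ 1/λ_max, so T_p/T_s = λ_s/λ_p = 395/1420 = 0.2782.
Then L ∝ R²T⁴ gives L_p/L_s = (0.500)² × (0.2782)⁴ = 0.2500 × 0.005987 = 0.001497.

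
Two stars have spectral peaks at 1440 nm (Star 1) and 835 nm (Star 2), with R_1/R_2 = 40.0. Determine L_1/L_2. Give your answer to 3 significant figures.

181

Wien's law gives T ∝ 1/λ_max, so T_1/T_2 = λ_2/λ_1 = 835/1440 = 0.5799.
Then L ∝ R²T⁴ gives L_1/L_2 = (40.0)² × (0.5799)⁴ = 1600 × 0.1131 = 180.9.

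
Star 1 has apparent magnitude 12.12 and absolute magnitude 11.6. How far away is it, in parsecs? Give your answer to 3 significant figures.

12.7 pc

m − M = 5 log₁₀(d/10 pc)
12.12 − (11.6) = 0.52 = 5 log₁₀(d/10)
d = 10 × 10^(0.52/5) = 10 × 10^0.104 = 12.71 pc.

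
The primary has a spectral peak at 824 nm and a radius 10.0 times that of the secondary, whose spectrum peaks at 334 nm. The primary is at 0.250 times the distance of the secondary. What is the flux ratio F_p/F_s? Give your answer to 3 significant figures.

Wien's law: T_p/T_s = λ_s/λ_p = 334/824 = 0.4053.
L_p/L_s = (R_p/R_s)²(T_p/T_s)⁴ = (10.0)²(0.4053)⁴ = 2.699.
F_p/F_s = (L_p/L_s)/(d_p/d_s)² = 2.699/(0.250)² = 43.19.

43.2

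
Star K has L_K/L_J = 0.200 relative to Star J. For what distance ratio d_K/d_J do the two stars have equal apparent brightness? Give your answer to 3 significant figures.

Equal flux requires L_K/d_K² = L_J/d_J², so d_K/d_J = √(L_K/L_J)
= √(0.200) = 0.4472.

0.447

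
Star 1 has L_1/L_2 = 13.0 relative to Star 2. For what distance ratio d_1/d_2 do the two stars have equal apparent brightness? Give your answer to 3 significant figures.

Equal flux requires L_1/d_1² = L_2/d_2², so d_1/d_2 = √(L_1/L_2)
= √(13.0) = 3.606.

3.61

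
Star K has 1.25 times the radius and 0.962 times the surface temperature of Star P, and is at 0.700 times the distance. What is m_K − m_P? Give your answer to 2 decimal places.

-1.09

L_K/L_P = (1.25)²(0.962)⁴ = 1.338.
F_K/F_P = (L_K/L_P)/(d_K/d_P)² = 1.338/0.4900 = 2.731.
m_K − m_P = −2.5 log₁₀(2.731) = -1.09.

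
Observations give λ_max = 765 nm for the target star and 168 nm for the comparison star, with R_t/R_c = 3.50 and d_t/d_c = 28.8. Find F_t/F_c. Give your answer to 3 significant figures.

Wien's law: T_t/T_c = λ_c/λ_t = 168/765 = 0.2196.
L_t/L_c = (R_t/R_c)²(T_t/T_c)⁴ = (3.50)²(0.2196)⁴ = 0.02849.
F_t/F_c = (L_t/L_c)/(d_t/d_c)² = 0.02849/(28.8)² = 3.435×10^-5.

3.44×10^-5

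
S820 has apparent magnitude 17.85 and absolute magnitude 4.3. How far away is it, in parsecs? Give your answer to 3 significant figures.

m − M = 5 log₁₀(d/10 pc)
17.85 − (4.3) = 13.55 = 5 log₁₀(d/10)
d = 10 × 10^(13.55/5) = 10 × 10^2.710 = 5129 pc.

5.13×10^3 pc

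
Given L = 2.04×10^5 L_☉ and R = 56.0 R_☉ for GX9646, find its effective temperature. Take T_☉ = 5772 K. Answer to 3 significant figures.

1.64×10^4 K

T/T_☉ = (L/L_☉)^(1/4) / (R/R_☉)^(1/2)
T = 5772 × (2.04×10^5)^(1/4) / √(56.0) = 5772 × 21.25 / 7.483 = 1.639×10^4 K.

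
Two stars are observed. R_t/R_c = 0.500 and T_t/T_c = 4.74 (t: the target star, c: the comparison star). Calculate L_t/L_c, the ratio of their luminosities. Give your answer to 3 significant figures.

From the Stefan–Boltzmann law, L ∝ R²T⁴, so
L_t/L_c = (R_t/R_c)² (T_t/T_c)⁴ = (0.500)² × (4.74)⁴ = 0.2500 × 504.8 = 126.2.

126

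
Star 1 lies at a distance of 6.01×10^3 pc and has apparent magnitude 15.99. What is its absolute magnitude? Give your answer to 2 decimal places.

2.10

M = m − 5 log₁₀(d/10 pc) = 15.99 − 5 log₁₀(6.01×10^3/10)
  = 15.99 − 5 × 2.779 = 15.99 − 13.89 = 2.10.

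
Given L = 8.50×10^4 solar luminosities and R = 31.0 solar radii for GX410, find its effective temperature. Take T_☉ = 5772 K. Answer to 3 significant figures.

T/T_☉ = (L/L_☉)^(1/4) / (R/R_☉)^(1/2)
T = 5772 × (8.50×10^4)^(1/4) / √(31.0) = 5772 × 17.07 / 5.568 = 1.770×10^4 K.

1.77×10^4 K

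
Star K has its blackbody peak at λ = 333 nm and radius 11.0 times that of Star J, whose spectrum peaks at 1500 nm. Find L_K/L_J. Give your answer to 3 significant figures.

4.98×10^4

Wien's law gives T ∝ 1/λ_max, so T_K/T_J = λ_J/λ_K = 1500/333 = 4.505.
Then L ∝ R²T⁴ gives L_K/L_J = (11.0)² × (4.505)⁴ = 121.0 × 411.7 = 4.982×10^4.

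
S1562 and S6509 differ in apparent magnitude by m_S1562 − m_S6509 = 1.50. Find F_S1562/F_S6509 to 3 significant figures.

F_S1562/F_S6509 = 10^(−(m_S1562 − m_S6509)/2.5) = 10^(-1.50/2.5) = 10^-0.600 = 0.2512.

0.251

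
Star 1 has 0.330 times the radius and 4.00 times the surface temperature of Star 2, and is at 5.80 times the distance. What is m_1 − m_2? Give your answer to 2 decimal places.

L_1/L_2 = (0.330)²(4.00)⁴ = 27.88.
F_1/F_2 = (L_1/L_2)/(d_1/d_2)² = 27.88/33.64 = 0.8287.
m_1 − m_2 = −2.5 log₁₀(0.8287) = 0.20.

0.20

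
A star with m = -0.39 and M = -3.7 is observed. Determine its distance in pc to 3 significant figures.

m − M = 5 log₁₀(d/10 pc)
-0.39 − (-3.7) = 3.31 = 5 log₁₀(d/10)
d = 10 × 10^(3.31/5) = 10 × 10^0.662 = 45.92 pc.

45.9 pc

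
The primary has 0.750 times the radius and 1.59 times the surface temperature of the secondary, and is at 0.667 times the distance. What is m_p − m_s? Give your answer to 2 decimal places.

-2.27

L_p/L_s = (0.750)²(1.59)⁴ = 3.595.
F_p/F_s = (L_p/L_s)/(d_p/d_s)² = 3.595/0.4449 = 8.081.
m_p − m_s = −2.5 log₁₀(8.081) = -2.27.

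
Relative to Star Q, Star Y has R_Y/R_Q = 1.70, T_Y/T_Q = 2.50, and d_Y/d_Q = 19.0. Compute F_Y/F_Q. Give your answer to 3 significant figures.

0.313

L_Y/L_Q = (R_Y/R_Q)²(T_Y/T_Q)⁴ = (1.70)² × (2.50)⁴ = 112.9.
F_Y/F_Q = (L_Y/L_Q)/(d_Y/d_Q)² = 112.9 / (19.0)² = 0.3127.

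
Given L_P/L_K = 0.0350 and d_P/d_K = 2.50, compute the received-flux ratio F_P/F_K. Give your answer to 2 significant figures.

F = L/(4πd²), so F_P/F_K = (L_P/L_K) / (d_P/d_K)²
= 0.0350 / (2.50)² = 0.0350 / 6.250 = 0.005600.

0.0056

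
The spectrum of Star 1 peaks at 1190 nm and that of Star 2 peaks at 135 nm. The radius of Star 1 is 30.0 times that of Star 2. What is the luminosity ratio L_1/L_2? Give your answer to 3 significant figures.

0.149

Wien's law gives T ∝ 1/λ_max, so T_1/T_2 = λ_2/λ_1 = 135/1190 = 0.1134.
Then L ∝ R²T⁴ gives L_1/L_2 = (30.0)² × (0.1134)⁴ = 900.0 × 1.656×10^-4 = 0.1491.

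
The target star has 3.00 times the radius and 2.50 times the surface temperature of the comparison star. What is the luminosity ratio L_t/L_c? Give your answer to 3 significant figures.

From the Stefan–Boltzmann law, L ∝ R²T⁴, so
L_t/L_c = (R_t/R_c)² (T_t/T_c)⁴ = (3.00)² × (2.50)⁴ = 9.000 × 39.06 = 351.6.

352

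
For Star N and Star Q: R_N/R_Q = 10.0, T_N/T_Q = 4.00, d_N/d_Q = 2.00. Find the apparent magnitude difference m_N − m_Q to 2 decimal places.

-9.52

L_N/L_Q = (10.0)²(4.00)⁴ = 2.560×10^4.
F_N/F_Q = (L_N/L_Q)/(d_N/d_Q)² = 2.560×10^4/4.000 = 6400.
m_N − m_Q = −2.5 log₁₀(6400) = -9.52.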